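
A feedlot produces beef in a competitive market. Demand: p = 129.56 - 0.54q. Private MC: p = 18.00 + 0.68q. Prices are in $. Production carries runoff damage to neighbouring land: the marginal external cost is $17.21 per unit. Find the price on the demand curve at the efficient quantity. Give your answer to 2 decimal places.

P = $87.80

Social marginal cost = private MC + MEC = 35.21 + 0.68q.
Set SMC = demand: 35.21 + 0.68q = 129.56 - 0.54q → q* = 77.3361.
Consumer price on the demand curve at q*: 129.56 − 0.54×77.3361 = 87.7985.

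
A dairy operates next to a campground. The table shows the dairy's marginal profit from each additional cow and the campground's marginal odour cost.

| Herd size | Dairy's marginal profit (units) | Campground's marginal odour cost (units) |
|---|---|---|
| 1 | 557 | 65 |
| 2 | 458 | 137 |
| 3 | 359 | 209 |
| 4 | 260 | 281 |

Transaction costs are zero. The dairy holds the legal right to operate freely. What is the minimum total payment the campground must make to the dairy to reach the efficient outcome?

260

Left alone the dairy would choose level 4 (marginal profit stays positive).
Efficient level: k* = 3 (marginal profit ≥ marginal odour cost through 3).
The campground must at least cover the dairy's forgone profit from cutting 4→3: 260 = 260.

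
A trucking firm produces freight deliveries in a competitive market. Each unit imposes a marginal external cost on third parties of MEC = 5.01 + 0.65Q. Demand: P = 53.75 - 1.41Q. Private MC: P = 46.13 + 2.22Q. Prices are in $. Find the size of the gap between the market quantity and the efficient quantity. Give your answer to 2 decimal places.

Market equilibrium (private): 46.13 + 2.22Q = 53.75 - 1.41Q → Q_m = 2.0992.
Social marginal cost = private MC + MEC = 51.14 + 2.87Q.
Set SMC = demand: 51.14 + 2.87Q = 53.75 - 1.41Q → Q* = 0.6098.
Gap = |2.0992 − 0.6098| = 1.4894.

1.49 units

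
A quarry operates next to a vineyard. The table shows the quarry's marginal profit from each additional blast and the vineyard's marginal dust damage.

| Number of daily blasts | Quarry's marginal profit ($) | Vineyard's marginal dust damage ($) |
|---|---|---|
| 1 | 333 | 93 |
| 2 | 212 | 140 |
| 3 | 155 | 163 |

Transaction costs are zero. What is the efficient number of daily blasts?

Bargaining reaches the level where marginal profit last exceeds marginal dust damage.
That holds through level 2 (212 ≥ 140) but not at 3 (155 < 163).

2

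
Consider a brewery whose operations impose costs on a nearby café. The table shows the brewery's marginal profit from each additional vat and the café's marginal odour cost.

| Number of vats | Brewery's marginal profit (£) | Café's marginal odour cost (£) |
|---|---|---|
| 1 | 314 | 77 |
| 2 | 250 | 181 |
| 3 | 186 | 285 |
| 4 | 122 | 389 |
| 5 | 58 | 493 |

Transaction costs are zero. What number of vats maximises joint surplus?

2

Bargaining reaches the level where marginal profit last exceeds marginal odour cost.
That holds through level 2 (250 ≥ 181) but not at 3 (186 < 285).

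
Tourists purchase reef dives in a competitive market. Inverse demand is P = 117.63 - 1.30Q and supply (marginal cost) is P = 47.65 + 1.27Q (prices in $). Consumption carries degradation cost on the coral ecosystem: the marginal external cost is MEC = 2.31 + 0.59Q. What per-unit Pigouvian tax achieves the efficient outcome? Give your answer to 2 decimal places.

Social marginal benefit = demand − MEC = 115.32 - 1.89Q.
Set SMB = MC: 115.32 - 1.89Q = 47.65 + 1.27Q → Q* = 21.4146.
The Pigouvian tax equals MEC at Q*: 2.31 + 0.59×21.4146 = 14.9446.

tax = $14.94 per unit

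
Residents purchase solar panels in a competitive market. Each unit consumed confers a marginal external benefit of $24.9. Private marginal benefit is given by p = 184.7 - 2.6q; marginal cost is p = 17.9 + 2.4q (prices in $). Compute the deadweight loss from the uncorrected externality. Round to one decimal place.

DWL = $62.0

Market equilibrium (private): 17.9 + 2.4q = 184.7 - 2.6q → q_m = 33.3600.
Social marginal benefit = demand + MEB = 209.6 - 2.6q.
Set SMB = MC: 209.6 - 2.6q = 17.9 + 2.4q → q* = 38.3400.
The loss is the area between SMB and MC from q* to q_m; with linear curves that's a triangle of height MEB(q_m).
DWL = ½ × 4.9800 × 24.9000 = 62.0010.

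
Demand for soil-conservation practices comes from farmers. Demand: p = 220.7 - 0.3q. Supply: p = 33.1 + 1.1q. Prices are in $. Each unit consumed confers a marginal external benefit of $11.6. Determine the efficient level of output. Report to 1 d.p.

Social marginal benefit = demand + MEB = 232.3 - 0.3q.
Set SMB = MC: 232.3 - 0.3q = 33.1 + 1.1q → q* = 142.2857.

q* = 142.3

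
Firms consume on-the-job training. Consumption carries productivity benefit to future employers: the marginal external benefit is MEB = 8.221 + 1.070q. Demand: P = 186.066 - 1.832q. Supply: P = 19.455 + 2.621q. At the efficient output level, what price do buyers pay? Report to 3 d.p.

P = 91.389

Social marginal benefit = demand + MEB = 194.287 - 0.762q.
Set SMB = MC: 194.287 - 0.762q = 19.455 + 2.621q → q* = 51.6796.
Consumer price on the demand curve at q*: 186.066 − 1.832×51.6796 = 91.3890.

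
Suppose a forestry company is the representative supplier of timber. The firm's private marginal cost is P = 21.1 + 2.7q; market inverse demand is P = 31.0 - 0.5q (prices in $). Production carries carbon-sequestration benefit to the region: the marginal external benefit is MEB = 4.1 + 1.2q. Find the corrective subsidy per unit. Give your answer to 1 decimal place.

Social marginal cost = private MC − MEB = 17.0 + 1.5q.
Set SMC = demand: 17.0 + 1.5q = 31.0 - 0.5q → q* = 7.0000.
The Pigouvian subsidy equals MEB at q*: 4.1 + 1.2×7.0000 = 12.5000.

subsidy = $12.5 per unit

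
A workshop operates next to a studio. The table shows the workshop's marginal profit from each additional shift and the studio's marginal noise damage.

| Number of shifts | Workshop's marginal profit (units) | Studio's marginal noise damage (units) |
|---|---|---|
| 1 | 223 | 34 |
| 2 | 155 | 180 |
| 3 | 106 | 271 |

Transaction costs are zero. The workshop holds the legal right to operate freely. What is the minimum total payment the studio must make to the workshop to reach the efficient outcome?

Left alone the workshop would choose level 3 (marginal profit stays positive).
Efficient level: k* = 1 (marginal profit ≥ marginal noise damage through 1).
The studio must at least cover the workshop's forgone profit from cutting 3→1: 155 + 106 = 261.

261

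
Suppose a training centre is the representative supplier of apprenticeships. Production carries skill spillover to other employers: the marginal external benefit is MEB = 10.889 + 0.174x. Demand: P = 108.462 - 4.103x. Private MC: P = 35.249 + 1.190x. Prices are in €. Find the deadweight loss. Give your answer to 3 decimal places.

DWL = €17.267

Market equilibrium (private): 35.249 + 1.190x = 108.462 - 4.103x → x_m = 13.8320.
Social marginal cost = private MC − MEB = 24.360 + 1.016x.
Set SMC = demand: 24.360 + 1.016x = 108.462 - 4.103x → x* = 16.4294.
The loss is the area between SMC and demand from x* to x_m; with linear curves that's a triangle of height MEB(x_m).
DWL = ½ × 2.5974 × 13.2958 = 17.2673.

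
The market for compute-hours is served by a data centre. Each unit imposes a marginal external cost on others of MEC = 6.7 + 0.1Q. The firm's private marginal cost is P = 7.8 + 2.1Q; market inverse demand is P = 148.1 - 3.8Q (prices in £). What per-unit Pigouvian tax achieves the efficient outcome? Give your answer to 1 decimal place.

tax = £8.9 per unit

Social marginal cost = private MC + MEC = 14.5 + 2.2Q.
Set SMC = demand: 14.5 + 2.2Q = 148.1 - 3.8Q → Q* = 22.2667.
The Pigouvian tax equals MEC at Q*: 6.7 + 0.1×22.2667 = 8.9267.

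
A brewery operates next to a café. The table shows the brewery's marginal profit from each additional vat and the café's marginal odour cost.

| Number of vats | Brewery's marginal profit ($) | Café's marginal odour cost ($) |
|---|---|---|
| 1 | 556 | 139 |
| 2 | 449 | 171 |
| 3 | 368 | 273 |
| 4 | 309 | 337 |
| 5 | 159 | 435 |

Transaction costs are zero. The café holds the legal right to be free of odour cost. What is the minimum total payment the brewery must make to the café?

$583

Efficient level: marginal profit ≥ marginal odour cost through level 3, so k* = 3.
With the café holding the right, the brewery must at least compensate total damage at k*: 139 + 171 + 273 = 583.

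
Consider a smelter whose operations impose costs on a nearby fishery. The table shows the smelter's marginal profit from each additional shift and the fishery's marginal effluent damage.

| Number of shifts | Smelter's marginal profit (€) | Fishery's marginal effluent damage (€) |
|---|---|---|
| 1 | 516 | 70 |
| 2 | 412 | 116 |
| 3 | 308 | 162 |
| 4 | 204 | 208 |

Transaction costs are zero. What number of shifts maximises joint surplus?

3

Bargaining reaches the level where marginal profit last exceeds marginal effluent damage.
That holds through level 3 (308 ≥ 162) but not at 4 (204 < 208).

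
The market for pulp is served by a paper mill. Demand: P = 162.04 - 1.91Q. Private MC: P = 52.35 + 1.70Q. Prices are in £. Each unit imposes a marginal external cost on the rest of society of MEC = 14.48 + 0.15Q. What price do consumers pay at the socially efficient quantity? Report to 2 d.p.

P = £113.68

Social marginal cost = private MC + MEC = 66.83 + 1.85Q.
Set SMC = demand: 66.83 + 1.85Q = 162.04 - 1.91Q → Q* = 25.3218.
Consumer price on the demand curve at Q*: 162.04 − 1.91×25.3218 = 113.6754.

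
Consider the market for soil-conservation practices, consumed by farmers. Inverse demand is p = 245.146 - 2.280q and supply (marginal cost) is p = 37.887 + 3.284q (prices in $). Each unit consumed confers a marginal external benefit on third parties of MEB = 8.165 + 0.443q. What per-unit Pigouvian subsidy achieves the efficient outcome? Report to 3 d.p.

subsidy = $26.801 per unit

Social marginal benefit = demand + MEB = 253.311 - 1.837q.
Set SMB = MC: 253.311 - 1.837q = 37.887 + 3.284q → q* = 42.0668.
The Pigouvian subsidy equals MEB at q*: 8.165 + 0.443×42.0668 = 26.8006.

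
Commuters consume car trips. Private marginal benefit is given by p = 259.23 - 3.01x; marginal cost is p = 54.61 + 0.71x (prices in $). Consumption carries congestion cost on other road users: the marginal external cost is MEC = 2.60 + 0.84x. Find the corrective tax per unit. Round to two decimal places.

tax = $39.81 per unit

Social marginal benefit = demand − MEC = 256.63 - 3.85x.
Set SMB = MC: 256.63 - 3.85x = 54.61 + 0.71x → x* = 44.3026.
The Pigouvian tax equals MEC at x*: 2.60 + 0.84×44.3026 = 39.8142.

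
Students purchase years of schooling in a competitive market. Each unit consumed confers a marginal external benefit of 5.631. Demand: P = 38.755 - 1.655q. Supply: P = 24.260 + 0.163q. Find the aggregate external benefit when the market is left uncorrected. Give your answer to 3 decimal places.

44.896

Market equilibrium (private): 24.260 + 0.163q = 38.755 - 1.655q → q_m = 7.9730.
Total external benefit = MEB × q_m = 5.631 × 7.9730 = 44.8960.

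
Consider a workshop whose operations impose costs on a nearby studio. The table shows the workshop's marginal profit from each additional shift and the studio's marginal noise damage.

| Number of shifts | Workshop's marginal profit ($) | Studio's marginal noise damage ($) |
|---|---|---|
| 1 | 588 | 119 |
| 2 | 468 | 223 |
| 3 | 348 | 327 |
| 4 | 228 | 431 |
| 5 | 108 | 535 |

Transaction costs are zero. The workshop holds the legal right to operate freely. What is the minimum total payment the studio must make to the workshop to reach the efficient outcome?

Left alone the workshop would choose level 5 (marginal profit stays positive).
Efficient level: k* = 3 (marginal profit ≥ marginal noise damage through 3).
The studio must at least cover the workshop's forgone profit from cutting 5→3: 228 + 108 = 336.

$336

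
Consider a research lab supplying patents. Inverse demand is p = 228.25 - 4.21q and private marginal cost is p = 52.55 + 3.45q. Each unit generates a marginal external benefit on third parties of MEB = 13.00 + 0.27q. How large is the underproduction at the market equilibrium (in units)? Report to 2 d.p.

2.60 units

Market equilibrium (private): 52.55 + 3.45q = 228.25 - 4.21q → q_m = 22.9373.
Social marginal cost = private MC − MEB = 39.55 + 3.18q.
Set SMC = demand: 39.55 + 3.18q = 228.25 - 4.21q → q* = 25.5345.
Gap = |22.9373 − 25.5345| = 2.5972.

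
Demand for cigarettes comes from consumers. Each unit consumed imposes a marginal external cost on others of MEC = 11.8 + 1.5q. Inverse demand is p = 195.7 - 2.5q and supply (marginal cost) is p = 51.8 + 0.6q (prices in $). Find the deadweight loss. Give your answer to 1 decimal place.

Market equilibrium (private): 51.8 + 0.6q = 195.7 - 2.5q → q_m = 46.4194.
Social marginal benefit = demand − MEC = 183.9 - 4.0q.
Set SMB = MC: 183.9 - 4.0q = 51.8 + 0.6q → q* = 28.7174.
Between q* and q_m the wedge MC − SMB runs linearly from 0 to MEC(q_m), so the loss is a triangle.
DWL = ½ × 17.7020 × 81.4290 = 720.7281.

DWL = $720.7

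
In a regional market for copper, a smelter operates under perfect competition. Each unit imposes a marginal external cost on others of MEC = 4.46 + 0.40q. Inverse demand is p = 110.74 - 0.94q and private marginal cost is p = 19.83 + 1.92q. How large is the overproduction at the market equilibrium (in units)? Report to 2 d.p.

Market equilibrium (private): 19.83 + 1.92q = 110.74 - 0.94q → q_m = 31.7867.
Social marginal cost = private MC + MEC = 24.29 + 2.32q.
Set SMC = demand: 24.29 + 2.32q = 110.74 - 0.94q → q* = 26.5184.
Gap = |31.7867 − 26.5184| = 5.2683.

5.27 units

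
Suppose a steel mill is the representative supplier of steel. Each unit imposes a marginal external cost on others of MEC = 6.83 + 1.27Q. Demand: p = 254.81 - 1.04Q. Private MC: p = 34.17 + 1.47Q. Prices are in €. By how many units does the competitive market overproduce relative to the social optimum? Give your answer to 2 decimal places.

31.34 units

Market equilibrium (private): 34.17 + 1.47Q = 254.81 - 1.04Q → Q_m = 87.9044.
Social marginal cost = private MC + MEC = 41.00 + 2.74Q.
Set SMC = demand: 41.00 + 2.74Q = 254.81 - 1.04Q → Q* = 56.5635.
Gap = |87.9044 − 56.5635| = 31.3409.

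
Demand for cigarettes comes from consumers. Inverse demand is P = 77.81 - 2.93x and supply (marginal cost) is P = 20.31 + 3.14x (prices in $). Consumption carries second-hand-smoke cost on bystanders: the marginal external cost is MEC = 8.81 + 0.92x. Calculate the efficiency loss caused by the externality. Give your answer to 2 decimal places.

Market equilibrium (private): 20.31 + 3.14x = 77.81 - 2.93x → x_m = 9.4728.
Social marginal benefit = demand − MEC = 69.00 - 3.85x.
Set SMB = MC: 69.00 - 3.85x = 20.31 + 3.14x → x* = 6.9657.
Height of the DWL triangle at x_m is MC(x_m) − SMB(x_m) = MEC(x_m) = 17.5250.
DWL = ½ × 2.5071 × 17.5250 = 21.9685.

DWL = $21.97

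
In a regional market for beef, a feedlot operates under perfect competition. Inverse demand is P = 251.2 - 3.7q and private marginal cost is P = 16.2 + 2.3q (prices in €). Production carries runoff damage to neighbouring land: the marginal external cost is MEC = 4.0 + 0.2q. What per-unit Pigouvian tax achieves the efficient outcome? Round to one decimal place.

Social marginal cost = private MC + MEC = 20.2 + 2.5q.
Set SMC = demand: 20.2 + 2.5q = 251.2 - 3.7q → q* = 37.2581.
The Pigouvian tax equals MEC at q*: 4.0 + 0.2×37.2581 = 11.4516.

tax = €11.5 per unit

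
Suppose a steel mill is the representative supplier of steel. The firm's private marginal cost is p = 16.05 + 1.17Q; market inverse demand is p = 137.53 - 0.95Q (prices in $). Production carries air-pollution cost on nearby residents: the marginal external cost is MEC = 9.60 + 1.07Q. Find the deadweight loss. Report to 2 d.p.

DWL = $788.19

Market equilibrium (private): 16.05 + 1.17Q = 137.53 - 0.95Q → Q_m = 57.3019.
Social marginal cost = private MC + MEC = 25.65 + 2.24Q.
Set SMC = demand: 25.65 + 2.24Q = 137.53 - 0.95Q → Q* = 35.0721.
Between Q* and Q_m the wedge SMC − demand runs linearly from 0 to MEC(Q_m), so the loss is a triangle.
DWL = ½ × 22.2298 × 70.9130 = 788.1909.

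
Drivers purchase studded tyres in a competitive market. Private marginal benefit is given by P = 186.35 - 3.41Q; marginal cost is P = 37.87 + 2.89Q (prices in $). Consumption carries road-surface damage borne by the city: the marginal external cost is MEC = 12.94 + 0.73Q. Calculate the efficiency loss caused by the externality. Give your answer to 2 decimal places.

DWL = $64.63

Market equilibrium (private): 37.87 + 2.89Q = 186.35 - 3.41Q → Q_m = 23.5683.
Social marginal benefit = demand − MEC = 173.41 - 4.14Q.
Set SMB = MC: 173.41 - 4.14Q = 37.87 + 2.89Q → Q* = 19.2802.
The welfare-loss triangle has base |Q_m − Q*| and height MEC(Q_m) (the vertical gap between SMB and MC is zero at Q* and MEC at Q_m).
DWL = ½ × 4.2881 × 30.1448 = 64.6320.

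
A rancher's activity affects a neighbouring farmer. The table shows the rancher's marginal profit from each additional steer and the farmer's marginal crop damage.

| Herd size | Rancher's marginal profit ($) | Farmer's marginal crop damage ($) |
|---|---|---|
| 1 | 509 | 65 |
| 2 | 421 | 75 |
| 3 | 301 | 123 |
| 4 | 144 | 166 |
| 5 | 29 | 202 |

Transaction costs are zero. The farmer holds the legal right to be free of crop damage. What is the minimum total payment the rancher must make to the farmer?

Efficient level: marginal profit ≥ marginal crop damage through level 3, so k* = 3.
With the farmer holding the right, the rancher must at least compensate total damage at k*: 65 + 75 + 123 = 263.

$263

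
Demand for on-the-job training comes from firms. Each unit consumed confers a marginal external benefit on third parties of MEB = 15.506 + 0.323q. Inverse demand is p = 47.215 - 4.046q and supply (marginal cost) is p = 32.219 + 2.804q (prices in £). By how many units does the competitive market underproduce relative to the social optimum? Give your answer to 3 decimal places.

Market equilibrium (private): 32.219 + 2.804q = 47.215 - 4.046q → q_m = 2.1892.
Social marginal benefit = demand + MEB = 62.721 - 3.723q.
Set SMB = MC: 62.721 - 3.723q = 32.219 + 2.804q → q* = 4.6732.
Gap = |2.1892 − 4.6732| = 2.4840.

2.484 units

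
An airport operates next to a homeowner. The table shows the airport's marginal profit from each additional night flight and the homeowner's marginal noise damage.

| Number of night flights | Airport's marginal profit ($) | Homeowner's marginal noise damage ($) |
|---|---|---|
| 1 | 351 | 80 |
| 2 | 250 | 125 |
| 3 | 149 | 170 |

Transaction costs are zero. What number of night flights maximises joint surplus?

2

Bargaining reaches the level where marginal profit last exceeds marginal noise damage.
That holds through level 2 (250 ≥ 125) but not at 3 (149 < 170).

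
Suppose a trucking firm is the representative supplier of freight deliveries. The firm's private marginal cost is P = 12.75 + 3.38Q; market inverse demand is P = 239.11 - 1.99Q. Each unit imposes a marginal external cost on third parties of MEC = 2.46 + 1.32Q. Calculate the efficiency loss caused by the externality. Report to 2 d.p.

Market equilibrium (private): 12.75 + 3.38Q = 239.11 - 1.99Q → Q_m = 42.1527.
Social marginal cost = private MC + MEC = 15.21 + 4.70Q.
Set SMC = demand: 15.21 + 4.70Q = 239.11 - 1.99Q → Q* = 33.4679.
Height of the DWL triangle at Q_m is SMC(Q_m) − demand(Q_m) = MEC(Q_m) = 58.1016.
DWL = ½ × 8.6848 × 58.1016 = 252.3004.

DWL = 252.30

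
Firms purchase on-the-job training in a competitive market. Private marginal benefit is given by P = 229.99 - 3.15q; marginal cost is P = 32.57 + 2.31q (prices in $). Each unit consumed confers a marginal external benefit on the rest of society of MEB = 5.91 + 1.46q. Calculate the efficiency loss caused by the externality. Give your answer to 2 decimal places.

Market equilibrium (private): 32.57 + 2.31q = 229.99 - 3.15q → q_m = 36.1575.
Social marginal benefit = demand + MEB = 235.90 - 1.69q.
Set SMB = MC: 235.90 - 1.69q = 32.57 + 2.31q → q* = 50.8325.
Between q* and q_m the wedge SMB − MC runs linearly from 0 to MEB(q_m), so the loss is a triangle.
DWL = ½ × 14.6750 × 58.7000 = 430.7113.

DWL = $430.71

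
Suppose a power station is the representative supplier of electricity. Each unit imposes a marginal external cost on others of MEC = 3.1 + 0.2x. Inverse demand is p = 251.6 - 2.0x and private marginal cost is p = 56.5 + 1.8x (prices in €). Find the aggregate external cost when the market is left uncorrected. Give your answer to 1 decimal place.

Market equilibrium (private): 56.5 + 1.8x = 251.6 - 2.0x → x_m = 51.3421.
Total external cost = ∫₀^{x_m} (3.1 + 0.2x) dx = 3.1×51.3421 + ½×0.2×51.3421² = 422.7616.

€422.8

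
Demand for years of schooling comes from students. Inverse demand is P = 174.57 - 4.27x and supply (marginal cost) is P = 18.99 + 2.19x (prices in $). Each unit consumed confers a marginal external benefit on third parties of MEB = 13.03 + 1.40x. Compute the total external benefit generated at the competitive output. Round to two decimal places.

$719.82

Market equilibrium (private): 18.99 + 2.19x = 174.57 - 4.27x → x_m = 24.0836.
Total external benefit = ∫₀^{x_m} (13.03 + 1.40x) dx = 13.03×24.0836 + ½×1.40×24.0836² = 719.8232.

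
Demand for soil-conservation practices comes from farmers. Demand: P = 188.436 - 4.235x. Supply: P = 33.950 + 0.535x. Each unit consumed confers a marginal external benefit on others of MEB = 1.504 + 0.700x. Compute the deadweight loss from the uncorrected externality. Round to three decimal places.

DWL = 71.797

Market equilibrium (private): 33.950 + 0.535x = 188.436 - 4.235x → x_m = 32.3870.
Social marginal benefit = demand + MEB = 189.940 - 3.535x.
Set SMB = MC: 189.940 - 3.535x = 33.950 + 0.535x → x* = 38.3268.
The loss is the area between SMB and MC from x* to x_m; with linear curves that's a triangle of height MEB(x_m).
DWL = ½ × 5.9398 × 24.1749 = 71.7970.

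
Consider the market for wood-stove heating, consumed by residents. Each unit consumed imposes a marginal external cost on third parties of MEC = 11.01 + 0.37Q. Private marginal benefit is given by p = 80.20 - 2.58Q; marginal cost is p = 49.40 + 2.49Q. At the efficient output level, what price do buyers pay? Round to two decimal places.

P = 70.81

Social marginal benefit = demand − MEC = 69.19 - 2.95Q.
Set SMB = MC: 69.19 - 2.95Q = 49.40 + 2.49Q → Q* = 3.6379.
Consumer price on the demand curve at Q*: 80.20 − 2.58×3.6379 = 70.8142.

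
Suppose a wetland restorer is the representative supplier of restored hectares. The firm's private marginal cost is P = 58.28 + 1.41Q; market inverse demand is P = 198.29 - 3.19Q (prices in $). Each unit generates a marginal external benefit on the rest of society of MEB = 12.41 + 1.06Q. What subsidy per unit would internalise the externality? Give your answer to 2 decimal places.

subsidy = $58.05 per unit

Social marginal cost = private MC − MEB = 45.87 + 0.35Q.
Set SMC = demand: 45.87 + 0.35Q = 198.29 - 3.19Q → Q* = 43.0565.
The Pigouvian subsidy equals MEB at Q*: 12.41 + 1.06×43.0565 = 58.0499.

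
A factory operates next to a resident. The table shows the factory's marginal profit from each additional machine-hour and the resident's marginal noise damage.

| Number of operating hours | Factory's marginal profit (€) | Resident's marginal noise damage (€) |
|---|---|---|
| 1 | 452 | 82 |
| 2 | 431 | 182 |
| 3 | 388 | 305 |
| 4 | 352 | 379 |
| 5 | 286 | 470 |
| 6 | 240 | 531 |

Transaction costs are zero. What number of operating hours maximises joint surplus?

Bargaining reaches the level where marginal profit last exceeds marginal noise damage.
That holds through level 3 (388 ≥ 305) but not at 4 (352 < 379).

3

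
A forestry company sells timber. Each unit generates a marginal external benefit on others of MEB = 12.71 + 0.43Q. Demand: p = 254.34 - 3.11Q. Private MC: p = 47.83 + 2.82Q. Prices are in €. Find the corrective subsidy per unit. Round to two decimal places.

Social marginal cost = private MC − MEB = 35.12 + 2.39Q.
Set SMC = demand: 35.12 + 2.39Q = 254.34 - 3.11Q → Q* = 39.8582.
The Pigouvian subsidy equals MEB at Q*: 12.71 + 0.43×39.8582 = 29.8490.

subsidy = €29.85 per unit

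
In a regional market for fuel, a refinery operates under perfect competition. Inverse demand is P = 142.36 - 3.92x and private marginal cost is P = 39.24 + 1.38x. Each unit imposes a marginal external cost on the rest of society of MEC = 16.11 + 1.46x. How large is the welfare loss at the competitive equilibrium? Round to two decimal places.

Market equilibrium (private): 39.24 + 1.38x = 142.36 - 3.92x → x_m = 19.4566.
Social marginal cost = private MC + MEC = 55.35 + 2.84x.
Set SMC = demand: 55.35 + 2.84x = 142.36 - 3.92x → x* = 12.8713.
Height of the DWL triangle at x_m is SMC(x_m) − demand(x_m) = MEC(x_m) = 44.5166.
DWL = ½ × 6.5853 × 44.5166 = 146.5776.

DWL = 146.58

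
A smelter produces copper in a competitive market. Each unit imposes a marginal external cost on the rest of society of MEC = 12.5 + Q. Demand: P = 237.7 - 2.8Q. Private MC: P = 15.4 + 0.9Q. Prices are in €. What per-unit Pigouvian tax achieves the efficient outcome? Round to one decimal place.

Social marginal cost = private MC + MEC = 27.9 + 1.9Q.
Set SMC = demand: 27.9 + 1.9Q = 237.7 - 2.8Q → Q* = 44.6383.
The Pigouvian tax equals MEC at Q*: 12.5 + 1.0×44.6383 = 57.1383.

tax = €57.1 per unit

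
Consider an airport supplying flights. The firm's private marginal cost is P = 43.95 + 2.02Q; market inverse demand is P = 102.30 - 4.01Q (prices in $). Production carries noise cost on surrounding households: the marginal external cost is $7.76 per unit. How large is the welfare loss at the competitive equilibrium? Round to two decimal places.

DWL = $4.99

Market equilibrium (private): 43.95 + 2.02Q = 102.30 - 4.01Q → Q_m = 9.6766.
Social marginal cost = private MC + MEC = 51.71 + 2.02Q.
Set SMC = demand: 51.71 + 2.02Q = 102.30 - 4.01Q → Q* = 8.3897.
Between Q* and Q_m the wedge SMC − demand runs linearly from 0 to MEC(Q_m), so the loss is a triangle.
DWL = ½ × 1.2869 × 7.7600 = 4.9932.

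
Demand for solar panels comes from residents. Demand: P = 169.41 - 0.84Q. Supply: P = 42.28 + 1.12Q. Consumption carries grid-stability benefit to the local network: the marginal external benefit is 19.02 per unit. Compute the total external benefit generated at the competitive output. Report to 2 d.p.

Market equilibrium (private): 42.28 + 1.12Q = 169.41 - 0.84Q → Q_m = 64.8622.
Total external benefit = MEB × Q_m = 19.02 × 64.8622 = 1233.6790.

1233.68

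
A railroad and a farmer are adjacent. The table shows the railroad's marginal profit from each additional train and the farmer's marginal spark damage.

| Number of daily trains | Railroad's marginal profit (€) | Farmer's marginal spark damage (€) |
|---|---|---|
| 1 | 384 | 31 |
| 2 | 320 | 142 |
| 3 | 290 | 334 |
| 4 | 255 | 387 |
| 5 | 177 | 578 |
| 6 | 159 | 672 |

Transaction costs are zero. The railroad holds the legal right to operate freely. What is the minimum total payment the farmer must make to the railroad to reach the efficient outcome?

€881

Left alone the railroad would choose level 6 (marginal profit stays positive).
Efficient level: k* = 2 (marginal profit ≥ marginal spark damage through 2).
The farmer must at least cover the railroad's forgone profit from cutting 6→2: 290 + 255 + 177 + 159 = 881.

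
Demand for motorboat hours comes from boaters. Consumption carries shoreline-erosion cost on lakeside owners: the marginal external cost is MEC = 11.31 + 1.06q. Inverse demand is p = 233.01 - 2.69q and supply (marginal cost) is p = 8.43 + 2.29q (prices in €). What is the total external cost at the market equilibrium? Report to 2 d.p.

€1587.89

Market equilibrium (private): 8.43 + 2.29q = 233.01 - 2.69q → q_m = 45.0964.
Total external cost = ∫₀^{q_m} (11.31 + 1.06q) dq = 11.31×45.0964 + ½×1.06×45.0964² = 1587.8935.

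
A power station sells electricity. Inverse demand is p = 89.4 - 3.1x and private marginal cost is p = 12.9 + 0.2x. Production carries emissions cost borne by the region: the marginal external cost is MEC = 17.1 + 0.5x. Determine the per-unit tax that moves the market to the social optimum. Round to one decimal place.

Social marginal cost = private MC + MEC = 30.0 + 0.7x.
Set SMC = demand: 30.0 + 0.7x = 89.4 - 3.1x → x* = 15.6316.
The Pigouvian tax equals MEC at x*: 17.1 + 0.5×15.6316 = 24.9158.

tax = 24.9 per unit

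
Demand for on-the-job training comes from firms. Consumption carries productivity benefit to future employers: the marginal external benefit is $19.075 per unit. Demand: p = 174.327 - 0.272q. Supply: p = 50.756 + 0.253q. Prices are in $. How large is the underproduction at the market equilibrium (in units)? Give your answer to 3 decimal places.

Market equilibrium (private): 50.756 + 0.253q = 174.327 - 0.272q → q_m = 235.3733.
Social marginal benefit = demand + MEB = 193.402 - 0.272q.
Set SMB = MC: 193.402 - 0.272q = 50.756 + 0.253q → q* = 271.7067.
Gap = |235.3733 − 271.7067| = 36.3334.

36.333 units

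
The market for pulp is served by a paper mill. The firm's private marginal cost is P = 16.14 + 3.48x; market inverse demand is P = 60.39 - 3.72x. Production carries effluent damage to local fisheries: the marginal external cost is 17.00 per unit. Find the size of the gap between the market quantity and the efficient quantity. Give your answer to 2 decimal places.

2.36 units

Market equilibrium (private): 16.14 + 3.48x = 60.39 - 3.72x → x_m = 6.1458.
Social marginal cost = private MC + MEC = 33.14 + 3.48x.
Set SMC = demand: 33.14 + 3.48x = 60.39 - 3.72x → x* = 3.7847.
Gap = |6.1458 − 3.7847| = 2.3611.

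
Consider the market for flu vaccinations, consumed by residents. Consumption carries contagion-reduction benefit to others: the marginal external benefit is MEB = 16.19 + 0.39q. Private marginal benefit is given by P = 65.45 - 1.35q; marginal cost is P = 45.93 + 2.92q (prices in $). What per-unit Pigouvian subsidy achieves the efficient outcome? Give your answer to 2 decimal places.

Social marginal benefit = demand + MEB = 81.64 - 0.96q.
Set SMB = MC: 81.64 - 0.96q = 45.93 + 2.92q → q* = 9.2036.
The Pigouvian subsidy equals MEB at q*: 16.19 + 0.39×9.2036 = 19.7794.

subsidy = $19.78 per unit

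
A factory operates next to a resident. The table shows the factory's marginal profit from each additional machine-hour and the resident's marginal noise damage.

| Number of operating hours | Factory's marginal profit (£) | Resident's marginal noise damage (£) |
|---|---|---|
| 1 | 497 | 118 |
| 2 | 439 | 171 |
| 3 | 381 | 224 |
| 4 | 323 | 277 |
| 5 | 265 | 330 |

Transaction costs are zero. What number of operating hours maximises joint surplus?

4

Bargaining reaches the level where marginal profit last exceeds marginal noise damage.
That holds through level 4 (323 ≥ 277) but not at 5 (265 < 330).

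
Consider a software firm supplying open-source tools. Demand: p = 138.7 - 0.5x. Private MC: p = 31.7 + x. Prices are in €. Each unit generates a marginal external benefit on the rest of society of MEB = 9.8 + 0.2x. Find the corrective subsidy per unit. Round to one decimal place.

Social marginal cost = private MC − MEB = 21.9 + 0.8x.
Set SMC = demand: 21.9 + 0.8x = 138.7 - 0.5x → x* = 89.8462.
The Pigouvian subsidy equals MEB at x*: 9.8 + 0.2×89.8462 = 27.7692.

subsidy = €27.8 per unit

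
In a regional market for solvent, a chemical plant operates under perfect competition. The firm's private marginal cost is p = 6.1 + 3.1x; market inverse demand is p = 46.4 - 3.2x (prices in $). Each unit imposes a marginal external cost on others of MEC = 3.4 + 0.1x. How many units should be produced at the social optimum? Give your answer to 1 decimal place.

x* = 5.8

Social marginal cost = private MC + MEC = 9.5 + 3.2x.
Set SMC = demand: 9.5 + 3.2x = 46.4 - 3.2x → x* = 5.7656.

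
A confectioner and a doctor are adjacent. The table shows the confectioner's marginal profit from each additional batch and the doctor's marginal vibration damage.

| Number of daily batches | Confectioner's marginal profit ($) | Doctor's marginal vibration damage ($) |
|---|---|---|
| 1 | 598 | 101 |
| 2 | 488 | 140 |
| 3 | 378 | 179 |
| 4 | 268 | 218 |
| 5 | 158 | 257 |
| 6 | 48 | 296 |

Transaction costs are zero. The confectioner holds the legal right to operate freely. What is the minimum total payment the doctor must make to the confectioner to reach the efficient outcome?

Left alone the confectioner would choose level 6 (marginal profit stays positive).
Efficient level: k* = 4 (marginal profit ≥ marginal vibration damage through 4).
The doctor must at least cover the confectioner's forgone profit from cutting 6→4: 158 + 48 = 206.

$206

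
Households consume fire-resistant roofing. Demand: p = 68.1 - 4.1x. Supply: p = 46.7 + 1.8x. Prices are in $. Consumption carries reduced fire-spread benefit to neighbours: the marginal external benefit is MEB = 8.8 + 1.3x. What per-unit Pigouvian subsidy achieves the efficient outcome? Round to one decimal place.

subsidy = $17.3 per unit

Social marginal benefit = demand + MEB = 76.9 - 2.8x.
Set SMB = MC: 76.9 - 2.8x = 46.7 + 1.8x → x* = 6.5652.
The Pigouvian subsidy equals MEB at x*: 8.8 + 1.3×6.5652 = 17.3348.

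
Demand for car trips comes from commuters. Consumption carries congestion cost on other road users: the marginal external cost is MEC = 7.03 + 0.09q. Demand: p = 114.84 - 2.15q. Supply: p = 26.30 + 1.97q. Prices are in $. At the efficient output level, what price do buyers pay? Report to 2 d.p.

P = $73.21

Social marginal benefit = demand − MEC = 107.81 - 2.24q.
Set SMB = MC: 107.81 - 2.24q = 26.30 + 1.97q → q* = 19.3610.
Consumer price on the demand curve at q*: 114.84 − 2.15×19.3610 = 73.2139.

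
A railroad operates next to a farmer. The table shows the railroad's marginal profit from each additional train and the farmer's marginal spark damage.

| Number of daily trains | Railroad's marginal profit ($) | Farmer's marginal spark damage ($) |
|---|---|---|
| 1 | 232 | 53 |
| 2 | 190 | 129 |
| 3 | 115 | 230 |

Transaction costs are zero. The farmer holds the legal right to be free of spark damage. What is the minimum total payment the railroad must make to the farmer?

Efficient level: marginal profit ≥ marginal spark damage through level 2, so k* = 2.
With the farmer holding the right, the railroad must at least compensate total damage at k*: 53 + 129 = 182.

$182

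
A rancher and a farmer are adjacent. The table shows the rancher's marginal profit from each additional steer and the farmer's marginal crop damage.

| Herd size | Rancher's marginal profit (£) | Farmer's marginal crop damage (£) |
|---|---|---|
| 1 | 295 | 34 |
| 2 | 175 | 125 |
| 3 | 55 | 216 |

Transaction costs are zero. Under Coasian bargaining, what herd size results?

Bargaining reaches the level where marginal profit last exceeds marginal crop damage.
That holds through level 2 (175 ≥ 125) but not at 3 (55 < 216).

2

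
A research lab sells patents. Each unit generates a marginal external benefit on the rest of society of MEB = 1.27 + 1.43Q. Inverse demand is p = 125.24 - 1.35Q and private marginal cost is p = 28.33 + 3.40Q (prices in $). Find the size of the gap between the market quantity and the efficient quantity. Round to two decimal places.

Market equilibrium (private): 28.33 + 3.40Q = 125.24 - 1.35Q → Q_m = 20.4021.
Social marginal cost = private MC − MEB = 27.06 + 1.97Q.
Set SMC = demand: 27.06 + 1.97Q = 125.24 - 1.35Q → Q* = 29.5723.
Gap = |20.4021 − 29.5723| = 9.1702.

9.17 units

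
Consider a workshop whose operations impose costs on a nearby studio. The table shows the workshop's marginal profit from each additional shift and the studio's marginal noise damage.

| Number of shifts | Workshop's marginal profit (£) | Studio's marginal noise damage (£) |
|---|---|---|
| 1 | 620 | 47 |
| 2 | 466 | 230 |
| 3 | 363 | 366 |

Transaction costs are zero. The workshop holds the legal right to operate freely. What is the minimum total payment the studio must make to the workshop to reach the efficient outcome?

£363

Left alone the workshop would choose level 3 (marginal profit stays positive).
Efficient level: k* = 2 (marginal profit ≥ marginal noise damage through 2).
The studio must at least cover the workshop's forgone profit from cutting 3→2: 363 = 363.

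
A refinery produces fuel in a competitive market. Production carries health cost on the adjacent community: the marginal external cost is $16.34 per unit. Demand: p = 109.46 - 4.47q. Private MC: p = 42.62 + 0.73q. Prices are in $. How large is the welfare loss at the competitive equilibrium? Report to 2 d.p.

DWL = $25.67

Market equilibrium (private): 42.62 + 0.73q = 109.46 - 4.47q → q_m = 12.8538.
Social marginal cost = private MC + MEC = 58.96 + 0.73q.
Set SMC = demand: 58.96 + 0.73q = 109.46 - 4.47q → q* = 9.7115.
The loss is the area between SMC and demand from q* to q_m; with linear curves that's a triangle of height MEC(q_m).
DWL = ½ × 3.1423 × 16.3400 = 25.6726.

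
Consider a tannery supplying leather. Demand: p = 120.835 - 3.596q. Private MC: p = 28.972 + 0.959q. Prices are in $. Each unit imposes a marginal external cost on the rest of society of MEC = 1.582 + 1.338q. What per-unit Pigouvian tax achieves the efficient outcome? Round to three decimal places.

Social marginal cost = private MC + MEC = 30.554 + 2.297q.
Set SMC = demand: 30.554 + 2.297q = 120.835 - 3.596q → q* = 15.3200.
The Pigouvian tax equals MEC at q*: 1.582 + 1.338×15.3200 = 22.0802.

tax = $22.080 per unit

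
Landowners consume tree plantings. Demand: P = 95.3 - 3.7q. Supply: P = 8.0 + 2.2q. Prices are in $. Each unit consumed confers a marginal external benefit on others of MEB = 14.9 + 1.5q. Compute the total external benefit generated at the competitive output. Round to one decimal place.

$384.7

Market equilibrium (private): 8.0 + 2.2q = 95.3 - 3.7q → q_m = 14.7966.
Total external benefit = ∫₀^{q_m} (14.9 + 1.5q) dq = 14.9×14.7966 + ½×1.5×14.7966² = 384.6739.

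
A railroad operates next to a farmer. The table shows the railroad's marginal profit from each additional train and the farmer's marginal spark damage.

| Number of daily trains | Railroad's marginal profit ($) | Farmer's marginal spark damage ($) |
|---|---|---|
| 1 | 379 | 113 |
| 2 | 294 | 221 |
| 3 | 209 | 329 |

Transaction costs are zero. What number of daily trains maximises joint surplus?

Bargaining reaches the level where marginal profit last exceeds marginal spark damage.
That holds through level 2 (294 ≥ 221) but not at 3 (209 < 329).

2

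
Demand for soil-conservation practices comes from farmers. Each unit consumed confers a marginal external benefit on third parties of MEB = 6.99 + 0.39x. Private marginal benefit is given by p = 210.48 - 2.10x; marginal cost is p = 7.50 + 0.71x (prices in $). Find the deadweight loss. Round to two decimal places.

DWL = $255.44

Market equilibrium (private): 7.50 + 0.71x = 210.48 - 2.10x → x_m = 72.2349.
Social marginal benefit = demand + MEB = 217.47 - 1.71x.
Set SMB = MC: 217.47 - 1.71x = 7.50 + 0.71x → x* = 86.7645.
Height of the DWL triangle at x_m is SMB(x_m) − MC(x_m) = MEB(x_m) = 35.1616.
DWL = ½ × 14.5296 × 35.1616 = 255.4420.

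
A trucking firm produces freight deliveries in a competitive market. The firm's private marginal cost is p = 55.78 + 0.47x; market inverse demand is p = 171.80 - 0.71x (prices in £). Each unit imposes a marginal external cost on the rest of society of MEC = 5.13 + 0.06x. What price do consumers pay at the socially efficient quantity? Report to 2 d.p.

Social marginal cost = private MC + MEC = 60.91 + 0.53x.
Set SMC = demand: 60.91 + 0.53x = 171.80 - 0.71x → x* = 89.4274.
Consumer price on the demand curve at x*: 171.80 − 0.71×89.4274 = 108.3065.

P = £108.31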